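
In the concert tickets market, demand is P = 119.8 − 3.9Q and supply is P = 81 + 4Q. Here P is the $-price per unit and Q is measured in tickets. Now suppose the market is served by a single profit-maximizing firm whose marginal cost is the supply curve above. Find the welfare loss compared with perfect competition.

Competitive equilibrium: 119.8 − 3.9Q = 81 + 4Q → Q* = 4.9114, P* = 100.6456.
Marginal revenue: MR = 119.8 − 7.8Q. Set MR = MC: 119.8 − 7.8Q = 81 + 4Q → Q_m = 3.2881.
Price P_m = 119.8 − 3.9·3.2881 = 106.9764; MC(Q_m) = 81 + 4·3.2881 = 94.1524.
Competitive Q* = 4.9114, so ΔQ = 1.6233; wedge = 106.9764 − 94.1524 = 12.824.
Welfare loss = ½ × 1.6233 × 12.824 = $10.41.

$10.41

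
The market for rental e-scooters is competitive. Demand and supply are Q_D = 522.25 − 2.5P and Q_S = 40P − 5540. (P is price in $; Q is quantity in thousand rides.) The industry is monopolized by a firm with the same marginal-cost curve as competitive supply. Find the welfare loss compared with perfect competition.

In inverse form: demand P = 208.9 − 0.4Q, supply P = 138.5 + 0.025Q.
Competitive equilibrium: 208.9 − 0.4Q = 138.5 + 0.025Q → Q* = 165.6471, P* = 142.6412.
Marginal revenue: MR = 208.9 − 0.8Q. Set MR = MC: 208.9 − 0.8Q = 138.5 + 0.025Q → Q_m = 85.3333.
Price P_m = 208.9 − 0.4·85.3333 = 174.7667; MC(Q_m) = 138.5 + 0.025·85.3333 = 140.6333.
Competitive Q* = 165.6471, so ΔQ = 80.3138; wedge = 174.7667 − 140.6333 = 34.1334.
Deadweight loss = ½ × 80.3138 × 34.1334 = $1370.69 thousand.

$1370.69 thousand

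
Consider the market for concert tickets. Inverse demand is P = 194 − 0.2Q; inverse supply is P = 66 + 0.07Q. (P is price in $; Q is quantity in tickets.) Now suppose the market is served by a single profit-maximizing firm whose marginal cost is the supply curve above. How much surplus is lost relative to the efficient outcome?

$5494.02

Competitive equilibrium: 194 − 0.2Q = 66 + 0.07Q → Q* = 474.07407, P* = 99.18519.
Marginal revenue: MR = 194 − 0.4Q. Set MR = MC: 194 − 0.4Q = 66 + 0.07Q → Q_m = 272.34043.
Price P_m = 194 − 0.2·272.34043 = 139.53191; MC(Q_m) = 66 + 0.07·272.34043 = 85.06383.
Competitive Q* = 474.07407, so ΔQ = 201.73364; wedge = 139.53191 − 85.06383 = 54.46808.
DWL = ½ × 201.73364 × 54.46808 = $5494.02.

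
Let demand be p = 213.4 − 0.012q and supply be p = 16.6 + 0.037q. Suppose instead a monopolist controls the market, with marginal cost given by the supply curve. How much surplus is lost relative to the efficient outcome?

Competitive equilibrium: 213.4 − 0.012q = 16.6 + 0.037q → q* = 4016.32653, p* = 165.20408.
Marginal revenue: MR = 213.4 − 0.024q. Set MR = MC: 213.4 − 0.024q = 16.6 + 0.037q → q_m = 3226.22951.
Price p_m = 213.4 − 0.012·3226.22951 = 174.68525; MC(q_m) = 16.6 + 0.037·3226.22951 = 135.97049.
Competitive q* = 4016.32653, so Δq = 790.09702; wedge = 174.68525 − 135.97049 = 38.71476.
Deadweight loss = ½ × 790.09702 × 38.71476 = 15294.21.

15294.21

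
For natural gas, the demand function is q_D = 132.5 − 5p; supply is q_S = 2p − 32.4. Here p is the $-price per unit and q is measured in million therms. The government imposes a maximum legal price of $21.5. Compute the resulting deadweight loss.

In inverse form: demand p = 26.5 − 0.2q, supply p = 16.2 + 0.5q.
Competitive equilibrium: 26.5 − 0.2q = 16.2 + 0.5q → q* = 14.7143, p* = 23.5571.
At the ceiling p = 21.5, quantity supplied = (21.5 − 16.2)/0.5 = 10.6.
Willingness to pay at q' = 10.6: 26.5 − 0.2·10.6 = 24.38.
Δq = 14.7143 − 10.6 = 4.1143; wedge = 24.38 − 21.5 = 2.88.
Welfare loss = ½ × 4.1143 × 2.88 = $5.92 million.

$5.92 million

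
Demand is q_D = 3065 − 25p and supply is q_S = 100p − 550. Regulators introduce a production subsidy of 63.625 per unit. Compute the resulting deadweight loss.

40481.41

In inverse form: demand p = 122.6 − 0.04q, supply p = 5.5 + 0.01q.
Competitive equilibrium: 122.6 − 0.04q = 5.5 + 0.01q → q* = 2342, p* = 28.92.
The subsidy lowers effective supply by 63.625: p = 0.01q − 58.125.
New quantity: 122.6 − 0.04q = 0.01q − 58.125 → q' = 3614.5.
Overproduction Δq = 3614.5 − 2342 = 1272.5; wedge = subsidy = 63.625.
DWL = ½ × 1272.5 × 63.625 = 40481.41.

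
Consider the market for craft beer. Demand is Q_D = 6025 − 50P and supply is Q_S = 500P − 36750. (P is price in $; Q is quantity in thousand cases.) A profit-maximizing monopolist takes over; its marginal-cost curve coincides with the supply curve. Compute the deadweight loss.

In inverse form: demand P = 120.5 − 0.02Q, supply P = 73.5 + 0.002Q.
Competitive equilibrium: 120.5 − 0.02Q = 73.5 + 0.002Q → Q* = 2136.36364, P* = 77.77273.
Marginal revenue: MR = 120.5 − 0.04Q. Set MR = MC: 120.5 − 0.04Q = 73.5 + 0.002Q → Q_m = 1119.04762.
Price P_m = 120.5 − 0.02·1119.04762 = 98.11905; MC(Q_m) = 73.5 + 0.002·1119.04762 = 75.7381.
Competitive Q* = 2136.36364, so ΔQ = 1017.31602; wedge = 98.11905 − 75.7381 = 22.38095.
The triangle = ½ × 1017.31602 × 22.38095 = $11384.25 thousand.

$11384.25 thousand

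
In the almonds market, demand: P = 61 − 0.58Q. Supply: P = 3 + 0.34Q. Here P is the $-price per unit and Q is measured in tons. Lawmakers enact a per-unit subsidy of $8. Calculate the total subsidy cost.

Competitive equilibrium: 61 − 0.58Q = 3 + 0.34Q → Q* = 63.0435, P* = 24.4348.
The subsidy lowers effective supply by 8: P = 0.34Q − 5.
New quantity: 61 − 0.58Q = 0.34Q − 5 → Q' = 71.7391.
Total subsidy cost = 8 × 71.7391 = $573.91.

$573.91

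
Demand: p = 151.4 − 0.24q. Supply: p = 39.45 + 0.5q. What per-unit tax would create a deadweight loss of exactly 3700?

Competitive equilibrium: 151.4 − 0.24q = 39.45 + 0.5q → q* = 151.2838, p* = 115.0919.
A tax t gives Δq = t/0.74 and wedge t, so DWL = t²/1.48.
t²/1.48 = 3700 → t² = 5476 → t = 74.

74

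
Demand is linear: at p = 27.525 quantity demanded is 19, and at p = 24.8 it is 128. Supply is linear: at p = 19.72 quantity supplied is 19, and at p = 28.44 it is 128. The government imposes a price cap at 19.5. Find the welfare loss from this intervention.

Demand slope = (24.8 − 27.525)/(128 − 19) = −0.025, so p = 28 − 0.025q.
Supply slope = (28.44 − 19.72)/(128 − 19) = 0.08, so p = 18.2 + 0.08q.
Competitive equilibrium: 28 − 0.025q = 18.2 + 0.08q → q* = 93.3333, p* = 25.6667.
At the ceiling p = 19.5, quantity supplied = (19.5 − 18.2)/0.08 = 16.25.
Willingness to pay at q' = 16.25: 28 − 0.025·16.25 = 27.5938.
Δq = 93.3333 − 16.25 = 77.0833; wedge = 27.5938 − 19.5 = 8.0938.
DWL = ½ × 77.0833 × 8.0938 = 311.95.

311.95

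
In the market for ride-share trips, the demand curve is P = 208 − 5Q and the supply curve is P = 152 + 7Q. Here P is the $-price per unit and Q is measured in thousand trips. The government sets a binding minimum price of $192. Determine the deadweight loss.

Competitive equilibrium: 208 − 5Q = 152 + 7Q → Q* = 4.6667, P* = 184.6667.
At the floor P = 192, quantity demanded = (208 − 192)/5 = 3.2.
Sellers' marginal cost at Q' = 3.2: 152 + 7·3.2 = 174.4.
ΔQ = 4.6667 − 3.2 = 1.4667; wedge = 192 − 174.4 = 17.6.
DWL = ½ × 1.4667 × 17.6 = $12.91 thousand.

$12.91 thousand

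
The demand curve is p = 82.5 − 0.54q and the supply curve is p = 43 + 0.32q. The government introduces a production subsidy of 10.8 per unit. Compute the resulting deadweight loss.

67.81

Competitive equilibrium: 82.5 − 0.54q = 43 + 0.32q → q* = 45.9302, p* = 57.6977.
The subsidy lowers effective supply by 10.8: p = 32.2 + 0.32q.
New quantity: 82.5 − 0.54q = 32.2 + 0.32q → q' = 58.4884.
Overproduction Δq = 58.4884 − 45.9302 = 12.5582; wedge = subsidy = 10.8.
DWL = ½ × 12.5582 × 10.8 = 67.81.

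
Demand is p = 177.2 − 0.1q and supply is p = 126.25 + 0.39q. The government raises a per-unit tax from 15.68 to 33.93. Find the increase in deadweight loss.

Competitive equilibrium: 177.2 − 0.1q = 126.25 + 0.39q → q* = 103.9796, p* = 166.802.
For a per-unit tax t: Δq = t/0.49, so DWL = ½·t·(t/0.49) = t²/0.98.
At t = 15.68: DWL = 250.88. At t = 33.93: DWL = 1174.74.
Increase = 1174.74 − 250.88 = 923.86.

923.86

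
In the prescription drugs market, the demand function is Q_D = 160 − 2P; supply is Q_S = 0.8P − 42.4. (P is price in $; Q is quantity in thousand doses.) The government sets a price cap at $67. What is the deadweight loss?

In inverse form: demand P = 80 − 0.5Q, supply P = 53 + 1.25Q.
Competitive equilibrium: 80 − 0.5Q = 53 + 1.25Q → Q* = 15.4286, P* = 72.2857.
At the ceiling P = 67, quantity supplied = (67 − 53)/1.25 = 11.2.
Willingness to pay at Q' = 11.2: 80 − 0.5·11.2 = 74.4.
ΔQ = 15.4286 − 11.2 = 4.2286; wedge = 74.4 − 67 = 7.4.
The triangle = ½ × 4.2286 × 7.4 = $15.65 thousand.

$15.65 thousand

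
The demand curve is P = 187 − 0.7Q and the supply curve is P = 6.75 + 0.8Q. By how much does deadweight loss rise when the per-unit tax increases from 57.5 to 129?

Competitive equilibrium: 187 − 0.7Q = 6.75 + 0.8Q → Q* = 120.1667, P* = 102.8833.
For a per-unit tax t: ΔQ = t/1.5, so DWL = ½·t·(t/1.5) = t²/3.
At t = 57.5: DWL = 1102.083. At t = 129: DWL = 5547.
Increase = 5547 − 1102.083 = 4444.92.

4444.92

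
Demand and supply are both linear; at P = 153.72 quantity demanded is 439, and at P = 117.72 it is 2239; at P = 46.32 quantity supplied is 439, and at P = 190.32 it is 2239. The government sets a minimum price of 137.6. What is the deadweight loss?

Demand slope = (117.72 − 153.72)/(2239 − 439) = −0.02, so P = 162.5 − 0.02Q.
Supply slope = (190.32 − 46.32)/(2239 − 439) = 0.08, so P = 11.2 + 0.08Q.
Competitive equilibrium: 162.5 − 0.02Q = 11.2 + 0.08Q → Q* = 1513, P* = 132.24.
At the floor P = 137.6, quantity demanded = (162.5 − 137.6)/0.02 = 1245.
Sellers' marginal cost at Q' = 1245: 11.2 + 0.08·1245 = 110.8.
ΔQ = 1513 − 1245 = 268; wedge = 137.6 − 110.8 = 26.8.
Deadweight loss = ½ × 268 × 26.8 = 3591.20.

3591.20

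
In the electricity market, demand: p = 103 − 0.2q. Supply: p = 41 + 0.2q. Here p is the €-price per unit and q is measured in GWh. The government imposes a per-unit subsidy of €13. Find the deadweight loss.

€211.25

Competitive equilibrium: 103 − 0.2q = 41 + 0.2q → q* = 155, p* = 72.
The subsidy lowers effective supply by 13: p = 28 + 0.2q.
New quantity: 103 − 0.2q = 28 + 0.2q → q' = 187.5.
Overproduction Δq = 187.5 − 155 = 32.5; wedge = subsidy = 13.
Deadweight loss = ½ × 32.5 × 13 = €211.25.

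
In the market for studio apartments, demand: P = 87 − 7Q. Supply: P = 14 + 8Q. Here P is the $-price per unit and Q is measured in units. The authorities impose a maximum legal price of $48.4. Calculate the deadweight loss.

Competitive equilibrium: 87 − 7Q = 14 + 8Q → Q* = 4.8667, P* = 52.9333.
At the ceiling P = 48.4, quantity supplied = (48.4 − 14)/8 = 4.3.
Willingness to pay at Q' = 4.3: 87 − 7·4.3 = 56.9.
ΔQ = 4.8667 − 4.3 = 0.5667; wedge = 56.9 − 48.4 = 8.5.
Deadweight loss = ½ × 0.5667 × 8.5 = $2.41.

$2.41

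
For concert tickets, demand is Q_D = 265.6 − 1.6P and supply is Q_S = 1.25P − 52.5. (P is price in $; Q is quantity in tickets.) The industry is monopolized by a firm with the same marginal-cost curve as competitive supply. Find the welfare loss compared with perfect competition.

In inverse form: demand P = 166 − 0.625Q, supply P = 42 + 0.8Q.
Competitive equilibrium: 166 − 0.625Q = 42 + 0.8Q → Q* = 87.0175, P* = 111.614.
Marginal revenue: MR = 166 − 1.25Q. Set MR = MC: 166 − 1.25Q = 42 + 0.8Q → Q_m = 60.4878.
Price P_m = 166 − 0.625·60.4878 = 128.1951; MC(Q_m) = 42 + 0.8·60.4878 = 90.3902.
Competitive Q* = 87.0175, so ΔQ = 26.5297; wedge = 128.1951 − 90.3902 = 37.8049.
DWL = ½ × 26.5297 × 37.8049 = $501.48.

$501.48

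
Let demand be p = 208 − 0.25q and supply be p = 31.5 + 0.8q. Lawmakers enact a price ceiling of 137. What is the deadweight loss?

688.75

Competitive equilibrium: 208 − 0.25q = 31.5 + 0.8q → q* = 168.0952, p* = 165.9762.
At the ceiling p = 137, quantity supplied = (137 − 31.5)/0.8 = 131.875.
Willingness to pay at q' = 131.875: 208 − 0.25·131.875 = 175.0313.
Δq = 168.0952 − 131.875 = 36.2202; wedge = 175.0313 − 137 = 38.0313.
The triangle = ½ × 36.2202 × 38.0313 = 688.75.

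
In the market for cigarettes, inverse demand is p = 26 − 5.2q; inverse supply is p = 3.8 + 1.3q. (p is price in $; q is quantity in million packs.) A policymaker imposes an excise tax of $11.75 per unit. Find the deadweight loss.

Competitive equilibrium: 26 − 5.2q = 3.8 + 1.3q → q* = 3.4154, p* = 8.24.
With the tax, the buyer price exceeds the seller price by 11.75: (26 − 5.2q) − (3.8 + 1.3q) = 11.75 → q' = 1.6077.
Δq = 3.4154 − 1.6077 = 1.8077; the wedge equals the tax, 11.75.
The triangle = ½ × 1.8077 × 11.75 = $10.62 million.

$10.62 million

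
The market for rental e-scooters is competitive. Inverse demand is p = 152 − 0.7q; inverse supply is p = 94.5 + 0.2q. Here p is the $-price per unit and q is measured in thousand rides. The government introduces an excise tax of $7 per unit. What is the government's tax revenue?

Competitive equilibrium: 152 − 0.7q = 94.5 + 0.2q → q* = 63.8889, p* = 107.2778.
With the tax, the buyer price exceeds the seller price by 7: (152 − 0.7q) − (94.5 + 0.2q) = 7 → q' = 56.1111.
Tax revenue = 7 × 56.1111 = $392.78 thousand.

$392.78 thousand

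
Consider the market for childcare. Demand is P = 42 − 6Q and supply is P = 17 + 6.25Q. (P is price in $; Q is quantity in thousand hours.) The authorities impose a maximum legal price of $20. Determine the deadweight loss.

Competitive equilibrium: 42 − 6Q = 17 + 6.25Q → Q* = 2.0408, P* = 29.7551.
At the ceiling P = 20, quantity supplied = (20 − 17)/6.25 = 0.48.
Willingness to pay at Q' = 0.48: 42 − 6·0.48 = 39.12.
ΔQ = 2.0408 − 0.48 = 1.5608; wedge = 39.12 − 20 = 19.12.
Deadweight loss = ½ × 1.5608 × 19.12 = $14.92 thousand.

$14.92 thousand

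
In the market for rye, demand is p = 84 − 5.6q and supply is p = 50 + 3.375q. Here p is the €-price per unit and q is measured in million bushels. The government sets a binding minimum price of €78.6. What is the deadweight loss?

€35.79 million

Competitive equilibrium: 84 − 5.6q = 50 + 3.375q → q* = 3.7883, p* = 62.7855.
At the floor p = 78.6, quantity demanded = (84 − 78.6)/5.6 = 0.9643.
Sellers' marginal cost at q' = 0.9643: 50 + 3.375·0.9643 = 53.2545.
Δq = 3.7883 − 0.9643 = 2.824; wedge = 78.6 − 53.2545 = 25.3455.
DWL = ½ × 2.824 × 25.3455 = €35.79 million.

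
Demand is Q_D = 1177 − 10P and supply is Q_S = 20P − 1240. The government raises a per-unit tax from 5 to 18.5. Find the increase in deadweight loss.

In inverse form: demand P = 117.7 − 0.1Q, supply P = 62 + 0.05Q.
Competitive equilibrium: 117.7 − 0.1Q = 62 + 0.05Q → Q* = 371.3333, P* = 80.5667.
For a per-unit tax t: ΔQ = t/0.15, so DWL = ½·t·(t/0.15) = t²/0.3.
At t = 5: DWL = 83.333. At t = 18.5: DWL = 1140.833.
Increase = 1140.833 − 83.333 = 1057.50.

1057.50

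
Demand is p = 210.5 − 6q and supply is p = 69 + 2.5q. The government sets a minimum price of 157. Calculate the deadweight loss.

Competitive equilibrium: 210.5 − 6q = 69 + 2.5q → q* = 16.6471, p* = 110.6176.
At the floor p = 157, quantity demanded = (210.5 − 157)/6 = 8.9167.
Sellers' marginal cost at q' = 8.9167: 69 + 2.5·8.9167 = 91.2918.
Δq = 16.6471 − 8.9167 = 7.7304; wedge = 157 − 91.2918 = 65.7082.
Welfare loss = ½ × 7.7304 × 65.7082 = 253.98.

253.98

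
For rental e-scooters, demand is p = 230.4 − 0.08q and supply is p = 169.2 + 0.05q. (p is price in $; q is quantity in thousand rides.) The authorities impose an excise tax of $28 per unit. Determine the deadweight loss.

$3015.38 thousand

Competitive equilibrium: 230.4 − 0.08q = 169.2 + 0.05q → q* = 470.7692, p* = 192.7385.
With the tax, the buyer price exceeds the seller price by 28: (230.4 − 0.08q) − (169.2 + 0.05q) = 28 → q' = 255.3846.
Δq = 470.7692 − 255.3846 = 215.3846; the wedge equals the tax, 28.
Deadweight loss = ½ × 215.3846 × 28 = $3015.38 thousand.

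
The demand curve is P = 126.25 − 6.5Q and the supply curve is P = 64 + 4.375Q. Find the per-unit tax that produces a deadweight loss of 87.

43.5

Competitive equilibrium: 126.25 − 6.5Q = 64 + 4.375Q → Q* = 5.7241, P* = 89.0431.
A tax t gives ΔQ = t/10.875 and wedge t, so DWL = t²/21.75.
t²/21.75 = 87 → t² = 1892.25 → t = 43.5.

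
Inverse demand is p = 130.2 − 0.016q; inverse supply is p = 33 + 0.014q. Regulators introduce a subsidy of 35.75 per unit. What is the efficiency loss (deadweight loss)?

21301.04

Competitive equilibrium: 130.2 − 0.016q = 33 + 0.014q → q* = 3240, p* = 78.36.
The subsidy lowers effective supply by 35.75: p = 0.014q − 2.75.
New quantity: 130.2 − 0.016q = 0.014q − 2.75 → q' = 4431.6667.
Overproduction Δq = 4431.6667 − 3240 = 1191.6667; wedge = subsidy = 35.75.
Welfare loss = ½ × 1191.6667 × 35.75 = 21301.04.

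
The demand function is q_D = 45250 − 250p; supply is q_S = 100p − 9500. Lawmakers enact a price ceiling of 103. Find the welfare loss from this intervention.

199822.86

In inverse form: demand p = 181 − 0.004q, supply p = 95 + 0.01q.
Competitive equilibrium: 181 − 0.004q = 95 + 0.01q → q* = 6142.8571, p* = 156.4286.
At the ceiling p = 103, quantity supplied = (103 − 95)/0.01 = 800.
Willingness to pay at q' = 800: 181 − 0.004·800 = 177.8.
Δq = 6142.8571 − 800 = 5342.8571; wedge = 177.8 − 103 = 74.8.
Deadweight loss = ½ × 5342.8571 × 74.8 = 199822.86.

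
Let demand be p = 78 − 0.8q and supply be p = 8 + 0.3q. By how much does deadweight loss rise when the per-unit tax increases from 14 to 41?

675

Competitive equilibrium: 78 − 0.8q = 8 + 0.3q → q* = 63.6364, p* = 27.0909.
For a per-unit tax t: Δq = t/1.1, so DWL = ½·t·(t/1.1) = t²/2.2.
At t = 14: DWL = 89.091. At t = 41: DWL = 764.091.
Increase = 764.091 − 89.091 = 675.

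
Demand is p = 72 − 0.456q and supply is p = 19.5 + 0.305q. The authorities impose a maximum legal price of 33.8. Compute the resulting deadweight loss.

Competitive equilibrium: 72 − 0.456q = 19.5 + 0.305q → q* = 68.9882, p* = 40.5414.
At the ceiling p = 33.8, quantity supplied = (33.8 − 19.5)/0.305 = 46.8852.
Willingness to pay at q' = 46.8852: 72 − 0.456·46.8852 = 50.6203.
Δq = 68.9882 − 46.8852 = 22.103; wedge = 50.6203 − 33.8 = 16.8203.
Welfare loss = ½ × 22.103 × 16.8203 = 185.89.

185.89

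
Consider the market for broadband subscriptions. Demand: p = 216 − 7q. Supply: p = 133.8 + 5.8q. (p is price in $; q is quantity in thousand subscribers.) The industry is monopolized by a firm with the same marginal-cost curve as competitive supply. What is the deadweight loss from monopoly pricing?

Competitive equilibrium: 216 − 7q = 133.8 + 5.8q → q* = 6.4219, p* = 171.0469.
Marginal revenue: MR = 216 − 14q. Set MR = MC: 216 − 14q = 133.8 + 5.8q → q_m = 4.1515.
Price p_m = 216 − 7·4.1515 = 186.9395; MC(q_m) = 133.8 + 5.8·4.1515 = 157.8787.
Competitive q* = 6.4219, so Δq = 2.2704; wedge = 186.9395 − 157.8787 = 29.0608.
DWL = ½ × 2.2704 × 29.0608 = $32.99 thousand.

$32.99 thousand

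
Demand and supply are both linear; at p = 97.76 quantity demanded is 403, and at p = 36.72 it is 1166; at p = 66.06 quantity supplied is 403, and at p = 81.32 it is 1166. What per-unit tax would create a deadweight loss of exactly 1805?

19

Demand slope = (36.72 − 97.76)/(1166 − 403) = −0.08, so p = 130 − 0.08q.
Supply slope = (81.32 − 66.06)/(1166 − 403) = 0.02, so p = 58 + 0.02q.
Competitive equilibrium: 130 − 0.08q = 58 + 0.02q → q* = 720, p* = 72.4.
A tax t gives Δq = t/0.1 and wedge t, so DWL = t²/0.2.
t²/0.2 = 1805 → t² = 361 → t = 19.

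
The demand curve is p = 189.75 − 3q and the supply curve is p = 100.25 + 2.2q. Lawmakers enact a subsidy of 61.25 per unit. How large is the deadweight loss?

360.73

Competitive equilibrium: 189.75 − 3q = 100.25 + 2.2q → q* = 17.2115, p* = 138.1154.
The subsidy lowers effective supply by 61.25: p = 39 + 2.2q.
New quantity: 189.75 − 3q = 39 + 2.2q → q' = 28.9904.
Overproduction Δq = 28.9904 − 17.2115 = 11.7789; wedge = subsidy = 61.25.
Deadweight loss = ½ × 11.7789 × 61.25 = 360.73.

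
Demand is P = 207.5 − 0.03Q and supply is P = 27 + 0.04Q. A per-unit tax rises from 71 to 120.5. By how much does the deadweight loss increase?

Competitive equilibrium: 207.5 − 0.03Q = 27 + 0.04Q → Q* = 2578.5714, P* = 130.1429.
For a per-unit tax t: ΔQ = t/0.07, so DWL = ½·t·(t/0.07) = t²/0.14.
At t = 71: DWL = 36007.143. At t = 120.5: DWL = 103716.071.
Increase = 103716.071 − 36007.143 = 67708.93.

67708.93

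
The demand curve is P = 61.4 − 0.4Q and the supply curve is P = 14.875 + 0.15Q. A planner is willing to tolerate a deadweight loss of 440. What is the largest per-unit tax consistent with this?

Competitive equilibrium: 61.4 − 0.4Q = 14.875 + 0.15Q → Q* = 84.5909, P* = 27.5636.
A tax t gives ΔQ = t/0.55 and wedge t, so DWL = t²/1.1.
t²/1.1 = 440 → t² = 484 → t = 22.

22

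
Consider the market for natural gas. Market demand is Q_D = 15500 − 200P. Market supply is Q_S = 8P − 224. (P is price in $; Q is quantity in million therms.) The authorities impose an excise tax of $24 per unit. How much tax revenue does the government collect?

In inverse form: demand P = 77.5 − 0.005Q, supply P = 28 + 0.125Q.
Competitive equilibrium: 77.5 − 0.005Q = 28 + 0.125Q → Q* = 380.7692, P* = 75.5962.
With the tax, the buyer price exceeds the seller price by 24: (77.5 − 0.005Q) − (28 + 0.125Q) = 24 → Q' = 196.1538.
Tax revenue = 24 × 196.1538 = $4707.69 million.

$4707.69 million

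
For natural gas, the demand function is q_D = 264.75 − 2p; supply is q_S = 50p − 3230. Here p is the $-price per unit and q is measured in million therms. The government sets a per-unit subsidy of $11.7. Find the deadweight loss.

In inverse form: demand p = 132.375 − 0.5q, supply p = 64.6 + 0.02q.
Competitive equilibrium: 132.375 − 0.5q = 64.6 + 0.02q → q* = 130.3365, p* = 67.2067.
The subsidy lowers effective supply by 11.7: p = 52.9 + 0.02q.
New quantity: 132.375 − 0.5q = 52.9 + 0.02q → q' = 152.8365.
Overproduction Δq = 152.8365 − 130.3365 = 22.5; wedge = subsidy = 11.7.
Welfare loss = ½ × 22.5 × 11.7 = $131.625 million.

$131.625 million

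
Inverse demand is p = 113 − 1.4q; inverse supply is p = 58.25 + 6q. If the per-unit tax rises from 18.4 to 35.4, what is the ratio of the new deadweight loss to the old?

3.701

Competitive equilibrium: 113 − 1.4q = 58.25 + 6q → q* = 7.3986, p* = 102.6419.
For a per-unit tax t: Δq = t/7.4, so DWL = ½·t·(t/7.4) = t²/14.8.
At t = 18.4: DWL = 22.876. At t = 35.4: DWL = 84.673.
Ratio = (35.4/18.4)² = 3.701.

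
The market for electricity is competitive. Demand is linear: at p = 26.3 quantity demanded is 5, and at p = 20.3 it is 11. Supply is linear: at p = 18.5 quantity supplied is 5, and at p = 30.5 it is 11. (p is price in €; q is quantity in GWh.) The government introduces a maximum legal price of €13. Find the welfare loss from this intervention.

€42.93

Demand slope = (20.3 − 26.3)/(11 − 5) = −1, so p = 31.3 − q.
Supply slope = (30.5 − 18.5)/(11 − 5) = 2, so p = 8.5 + 2q.
Competitive equilibrium: 31.3 − q = 8.5 + 2q → q* = 7.6, p* = 23.7.
At the ceiling p = 13, quantity supplied = (13 − 8.5)/2 = 2.25.
Willingness to pay at q' = 2.25: 31.3 − 1·2.25 = 29.05.
Δq = 7.6 − 2.25 = 5.35; wedge = 29.05 − 13 = 16.05.
Deadweight loss = ½ × 5.35 × 16.05 = €42.93.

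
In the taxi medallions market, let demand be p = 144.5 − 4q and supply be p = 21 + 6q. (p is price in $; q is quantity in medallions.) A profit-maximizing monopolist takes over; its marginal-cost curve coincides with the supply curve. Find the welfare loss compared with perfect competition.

Competitive equilibrium: 144.5 − 4q = 21 + 6q → q* = 12.35, p* = 95.1.
Marginal revenue: MR = 144.5 − 8q. Set MR = MC: 144.5 − 8q = 21 + 6q → q_m = 8.82143.
Price p_m = 144.5 − 4·8.82143 = 109.21428; MC(q_m) = 21 + 6·8.82143 = 73.92858.
Competitive q* = 12.35, so Δq = 3.52857; wedge = 109.21428 − 73.92858 = 35.2857.
Welfare loss = ½ × 3.52857 × 35.2857 = $62.25.

$62.25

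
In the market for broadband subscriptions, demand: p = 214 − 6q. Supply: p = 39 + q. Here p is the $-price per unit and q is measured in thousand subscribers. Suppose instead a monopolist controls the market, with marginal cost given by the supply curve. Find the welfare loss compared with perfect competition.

Competitive equilibrium: 214 − 6q = 39 + q → q* = 25, p* = 64.
Marginal revenue: MR = 214 − 12q. Set MR = MC: 214 − 12q = 39 + q → q_m = 13.4615.
Price p_m = 214 − 6·13.4615 = 133.231; MC(q_m) = 39 + 1·13.4615 = 52.4615.
Competitive q* = 25, so Δq = 11.5385; wedge = 133.231 − 52.4615 = 80.7695.
The triangle = ½ × 11.5385 × 80.7695 = $465.98 thousand.

$465.98 thousand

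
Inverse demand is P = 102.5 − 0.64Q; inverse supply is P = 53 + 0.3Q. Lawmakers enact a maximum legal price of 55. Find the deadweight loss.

994.21

Competitive equilibrium: 102.5 − 0.64Q = 53 + 0.3Q → Q* = 52.6596, P* = 68.7979.
At the ceiling P = 55, quantity supplied = (55 − 53)/0.3 = 6.6667.
Willingness to pay at Q' = 6.6667: 102.5 − 0.64·6.6667 = 98.2333.
ΔQ = 52.6596 − 6.6667 = 45.9929; wedge = 98.2333 − 55 = 43.2333.
Welfare loss = ½ × 45.9929 × 43.2333 = 994.21.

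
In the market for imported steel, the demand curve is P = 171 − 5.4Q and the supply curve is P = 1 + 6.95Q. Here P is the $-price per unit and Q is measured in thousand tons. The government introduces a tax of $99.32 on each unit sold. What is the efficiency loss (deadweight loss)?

$399.37 thousand

Competitive equilibrium: 171 − 5.4Q = 1 + 6.95Q → Q* = 13.7652, P* = 96.668.
With the tax, the buyer price exceeds the seller price by 99.32: (171 − 5.4Q) − (1 + 6.95Q) = 99.32 → Q' = 5.7231.
ΔQ = 13.7652 − 5.7231 = 8.0421; the wedge equals the tax, 99.32.
DWL = ½ × 8.0421 × 99.32 = $399.37 thousand.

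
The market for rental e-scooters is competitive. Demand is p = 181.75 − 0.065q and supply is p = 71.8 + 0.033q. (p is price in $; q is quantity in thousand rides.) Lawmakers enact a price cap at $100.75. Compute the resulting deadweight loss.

$2933.21 thousand

Competitive equilibrium: 181.75 − 0.065q = 71.8 + 0.033q → q* = 1121.93878, p* = 108.82398.
At the ceiling p = 100.75, quantity supplied = (100.75 − 71.8)/0.033 = 877.27273.
Willingness to pay at q' = 877.27273: 181.75 − 0.065·877.27273 = 124.72727.
Δq = 1121.93878 − 877.27273 = 244.66605; wedge = 124.72727 − 100.75 = 23.97727.
Deadweight loss = ½ × 244.66605 × 23.97727 = $2933.21 thousand.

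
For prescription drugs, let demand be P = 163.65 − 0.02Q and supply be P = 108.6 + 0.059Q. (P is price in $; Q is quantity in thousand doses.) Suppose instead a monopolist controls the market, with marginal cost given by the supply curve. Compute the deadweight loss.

$782.79 thousand

Competitive equilibrium: 163.65 − 0.02Q = 108.6 + 0.059Q → Q* = 696.8354, P* = 149.7133.
Marginal revenue: MR = 163.65 − 0.04Q. Set MR = MC: 163.65 − 0.04Q = 108.6 + 0.059Q → Q_m = 556.0606.
Price P_m = 163.65 − 0.02·556.0606 = 152.5288; MC(Q_m) = 108.6 + 0.059·556.0606 = 141.4076.
Competitive Q* = 696.8354, so ΔQ = 140.7748; wedge = 152.5288 − 141.4076 = 11.1212.
Welfare loss = ½ × 140.7748 × 11.1212 = $782.79 thousand.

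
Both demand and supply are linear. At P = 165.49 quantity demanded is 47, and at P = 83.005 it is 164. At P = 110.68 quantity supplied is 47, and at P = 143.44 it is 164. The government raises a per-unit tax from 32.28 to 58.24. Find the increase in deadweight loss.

Demand slope = (83.005 − 165.49)/(164 − 47) = −0.705, so P = 198.625 − 0.705Q.
Supply slope = (143.44 − 110.68)/(164 − 47) = 0.28, so P = 97.52 + 0.28Q.
Competitive equilibrium: 198.625 − 0.705Q = 97.52 + 0.28Q → Q* = 102.6447, P* = 126.2605.
For a per-unit tax t: ΔQ = t/0.985, so DWL = ½·t·(t/0.985) = t²/1.97.
At t = 32.28: DWL = 528.933. At t = 58.24: DWL = 1721.775.
Increase = 1721.775 − 528.933 = 1192.84.

1192.84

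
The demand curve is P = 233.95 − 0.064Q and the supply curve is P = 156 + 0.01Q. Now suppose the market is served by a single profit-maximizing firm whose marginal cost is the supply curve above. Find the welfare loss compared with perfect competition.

Competitive equilibrium: 233.95 − 0.064Q = 156 + 0.01Q → Q* = 1053.37838, P* = 166.53378.
Marginal revenue: MR = 233.95 − 0.128Q. Set MR = MC: 233.95 − 0.128Q = 156 + 0.01Q → Q_m = 564.85507.
Price P_m = 233.95 − 0.064·564.85507 = 197.79928; MC(Q_m) = 156 + 0.01·564.85507 = 161.64855.
Competitive Q* = 1053.37838, so ΔQ = 488.52331; wedge = 197.79928 − 161.64855 = 36.15073.
Deadweight loss = ½ × 488.52331 × 36.15073 = 8830.24.

8830.24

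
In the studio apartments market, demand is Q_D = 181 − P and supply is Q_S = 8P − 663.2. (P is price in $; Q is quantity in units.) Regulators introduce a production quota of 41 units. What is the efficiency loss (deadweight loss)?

$1200.62

In inverse form: demand P = 181 − Q, supply P = 82.9 + 0.125Q.
Competitive equilibrium: 181 − Q = 82.9 + 0.125Q → Q* = 87.2, P* = 93.8.
At Q = 41: demand price = 181 − 1·41 = 140; supply price = 82.9 + 0.125·41 = 88.025.
ΔQ = 87.2 − 41 = 46.2; wedge = 140 − 88.025 = 51.975.
The triangle = ½ × 46.2 × 51.975 = $1200.62.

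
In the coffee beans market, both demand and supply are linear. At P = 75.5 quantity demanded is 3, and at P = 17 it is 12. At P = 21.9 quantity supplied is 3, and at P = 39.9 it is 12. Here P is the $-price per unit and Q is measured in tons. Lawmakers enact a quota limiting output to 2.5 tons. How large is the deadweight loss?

Demand slope = (17 − 75.5)/(12 − 3) = −6.5, so P = 95 − 6.5Q.
Supply slope = (39.9 − 21.9)/(12 − 3) = 2, so P = 15.9 + 2Q.
Competitive equilibrium: 95 − 6.5Q = 15.9 + 2Q → Q* = 9.3059, P* = 34.5118.
At Q = 2.5: demand price = 95 − 6.5·2.5 = 78.75; supply price = 15.9 + 2·2.5 = 20.9.
ΔQ = 9.3059 − 2.5 = 6.8059; wedge = 78.75 − 20.9 = 57.85.
DWL = ½ × 6.8059 × 57.85 = $196.86.

$196.86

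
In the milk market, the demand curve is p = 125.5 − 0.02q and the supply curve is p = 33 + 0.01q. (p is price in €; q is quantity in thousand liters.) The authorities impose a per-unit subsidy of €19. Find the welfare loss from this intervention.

Competitive equilibrium: 125.5 − 0.02q = 33 + 0.01q → q* = 3083.3333, p* = 63.8333.
The subsidy lowers effective supply by 19: p = 14 + 0.01q.
New quantity: 125.5 − 0.02q = 14 + 0.01q → q' = 3716.6667.
Overproduction Δq = 3716.6667 − 3083.3333 = 633.3334; wedge = subsidy = 19.
DWL = ½ × 633.3334 × 19 = €6016.67 thousand.

€6016.67 thousand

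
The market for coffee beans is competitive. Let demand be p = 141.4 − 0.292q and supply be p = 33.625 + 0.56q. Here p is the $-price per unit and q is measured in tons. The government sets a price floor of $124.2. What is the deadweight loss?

Competitive equilibrium: 141.4 − 0.292q = 33.625 + 0.56q → q* = 126.4965, p* = 104.463.
At the floor p = 124.2, quantity demanded = (141.4 − 124.2)/0.292 = 58.9041.
Sellers' marginal cost at q' = 58.9041: 33.625 + 0.56·58.9041 = 66.6113.
Δq = 126.4965 − 58.9041 = 67.5924; wedge = 124.2 − 66.6113 = 57.5887.
The triangle = ½ × 67.5924 × 57.5887 = $1946.28.

$1946.28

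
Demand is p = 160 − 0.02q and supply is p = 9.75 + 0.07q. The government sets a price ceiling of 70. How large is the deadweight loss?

Competitive equilibrium: 160 − 0.02q = 9.75 + 0.07q → q* = 1669.44444, p* = 126.61111.
At the ceiling p = 70, quantity supplied = (70 − 9.75)/0.07 = 860.71429.
Willingness to pay at q' = 860.71429: 160 − 0.02·860.71429 = 142.78571.
Δq = 1669.44444 − 860.71429 = 808.73015; wedge = 142.78571 − 70 = 72.78571.
DWL = ½ × 808.73015 × 72.78571 = 29432.

29432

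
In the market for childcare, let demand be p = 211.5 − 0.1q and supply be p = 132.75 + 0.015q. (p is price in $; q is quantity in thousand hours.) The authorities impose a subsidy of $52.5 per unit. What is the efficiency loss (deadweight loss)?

$11983.70 thousand

Competitive equilibrium: 211.5 − 0.1q = 132.75 + 0.015q → q* = 684.78261, p* = 143.02174.
The subsidy lowers effective supply by 52.5: p = 80.25 + 0.015q.
New quantity: 211.5 − 0.1q = 80.25 + 0.015q → q' = 1141.30435.
Overproduction Δq = 1141.30435 − 684.78261 = 456.52174; wedge = subsidy = 52.5.
Welfare loss = ½ × 456.52174 × 52.5 = $11983.70 thousand.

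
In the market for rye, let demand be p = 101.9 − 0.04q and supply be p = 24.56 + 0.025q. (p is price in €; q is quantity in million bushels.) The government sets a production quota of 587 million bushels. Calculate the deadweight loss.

Competitive equilibrium: 101.9 − 0.04q = 24.56 + 0.025q → q* = 1189.8462, p* = 54.3062.
At q = 587: demand price = 101.9 − 0.04·587 = 78.42; supply price = 24.56 + 0.025·587 = 39.235.
Δq = 1189.8462 − 587 = 602.8462; wedge = 78.42 − 39.235 = 39.185.
Welfare loss = ½ × 602.8462 × 39.185 = €11811.26 million.

€11811.26 million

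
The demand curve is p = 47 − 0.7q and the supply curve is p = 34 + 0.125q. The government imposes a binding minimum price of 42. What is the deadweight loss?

Competitive equilibrium: 47 − 0.7q = 34 + 0.125q → q* = 15.7576, p* = 35.9697.
At the floor p = 42, quantity demanded = (47 − 42)/0.7 = 7.1429.
Sellers' marginal cost at q' = 7.1429: 34 + 0.125·7.1429 = 34.8929.
Δq = 15.7576 − 7.1429 = 8.6147; wedge = 42 − 34.8929 = 7.1071.
DWL = ½ × 8.6147 × 7.1071 = 30.61.

30.61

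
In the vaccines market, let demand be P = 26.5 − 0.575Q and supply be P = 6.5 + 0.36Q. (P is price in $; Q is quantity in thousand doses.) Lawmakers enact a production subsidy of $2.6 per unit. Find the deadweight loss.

Competitive equilibrium: 26.5 − 0.575Q = 6.5 + 0.36Q → Q* = 21.3904, P* = 14.2005.
The subsidy lowers effective supply by 2.6: P = 3.9 + 0.36Q.
New quantity: 26.5 − 0.575Q = 3.9 + 0.36Q → Q' = 24.1711.
Overproduction ΔQ = 24.1711 − 21.3904 = 2.7807; wedge = subsidy = 2.6.
The triangle = ½ × 2.7807 × 2.6 = $3.61 thousand.

$3.61 thousand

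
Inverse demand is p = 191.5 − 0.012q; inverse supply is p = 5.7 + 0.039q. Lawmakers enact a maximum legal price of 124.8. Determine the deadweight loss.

Competitive equilibrium: 191.5 − 0.012q = 5.7 + 0.039q → q* = 3643.13725, p* = 147.78235.
At the ceiling p = 124.8, quantity supplied = (124.8 − 5.7)/0.039 = 3053.84615.
Willingness to pay at q' = 3053.84615: 191.5 − 0.012·3053.84615 = 154.85385.
Δq = 3643.13725 − 3053.84615 = 589.2911; wedge = 154.85385 − 124.8 = 30.05385.
The triangle = ½ × 589.2911 × 30.05385 = 8855.23.

8855.23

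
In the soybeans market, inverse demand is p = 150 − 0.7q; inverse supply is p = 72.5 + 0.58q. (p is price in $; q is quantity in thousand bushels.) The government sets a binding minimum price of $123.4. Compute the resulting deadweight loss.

Competitive equilibrium: 150 − 0.7q = 72.5 + 0.58q → q* = 60.5469, p* = 107.6172.
At the floor p = 123.4, quantity demanded = (150 − 123.4)/0.7 = 38.
Sellers' marginal cost at q' = 38: 72.5 + 0.58·38 = 94.54.
Δq = 60.5469 − 38 = 22.5469; wedge = 123.4 − 94.54 = 28.86.
Deadweight loss = ½ × 22.5469 × 28.86 = $325.35 thousand.

$325.35 thousand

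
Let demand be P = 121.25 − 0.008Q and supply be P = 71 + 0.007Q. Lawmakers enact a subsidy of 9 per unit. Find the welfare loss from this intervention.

2700

Competitive equilibrium: 121.25 − 0.008Q = 71 + 0.007Q → Q* = 3350, P* = 94.45.
The subsidy lowers effective supply by 9: P = 62 + 0.007Q.
New quantity: 121.25 − 0.008Q = 62 + 0.007Q → Q' = 3950.
Overproduction ΔQ = 3950 − 3350 = 600; wedge = subsidy = 9.
The triangle = ½ × 600 × 9 = 2700.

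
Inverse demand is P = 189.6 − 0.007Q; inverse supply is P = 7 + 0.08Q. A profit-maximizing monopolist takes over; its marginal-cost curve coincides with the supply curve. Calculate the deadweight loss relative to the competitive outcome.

Competitive equilibrium: 189.6 − 0.007Q = 7 + 0.08Q → Q* = 2098.85057, P* = 174.90805.
Marginal revenue: MR = 189.6 − 0.014Q. Set MR = MC: 189.6 − 0.014Q = 7 + 0.08Q → Q_m = 1942.55319.
Price P_m = 189.6 − 0.007·1942.55319 = 176.00213; MC(Q_m) = 7 + 0.08·1942.55319 = 162.40426.
Competitive Q* = 2098.85057, so ΔQ = 156.29738; wedge = 176.00213 − 162.40426 = 13.59787.
DWL = ½ × 156.29738 × 13.59787 = 1062.66.

1062.66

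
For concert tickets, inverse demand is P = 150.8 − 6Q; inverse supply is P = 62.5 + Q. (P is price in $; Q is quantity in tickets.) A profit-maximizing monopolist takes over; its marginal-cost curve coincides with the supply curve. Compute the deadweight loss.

$118.63

Competitive equilibrium: 150.8 − 6Q = 62.5 + Q → Q* = 12.6143, P* = 75.1143.
Marginal revenue: MR = 150.8 − 12Q. Set MR = MC: 150.8 − 12Q = 62.5 + Q → Q_m = 6.7923.
Price P_m = 150.8 − 6·6.7923 = 110.0462; MC(Q_m) = 62.5 + 1·6.7923 = 69.2923.
Competitive Q* = 12.6143, so ΔQ = 5.822; wedge = 110.0462 − 69.2923 = 40.7539.
DWL = ½ × 5.822 × 40.7539 = $118.63.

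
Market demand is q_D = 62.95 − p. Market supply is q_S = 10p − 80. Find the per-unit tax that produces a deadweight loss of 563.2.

In inverse form: demand p = 62.95 − q, supply p = 8 + 0.1q.
Competitive equilibrium: 62.95 − q = 8 + 0.1q → q* = 49.9545, p* = 12.9955.
A tax t gives Δq = t/1.1 and wedge t, so DWL = t²/2.2.
t²/2.2 = 563.2 → t² = 1239.04 → t = 35.2.

35.2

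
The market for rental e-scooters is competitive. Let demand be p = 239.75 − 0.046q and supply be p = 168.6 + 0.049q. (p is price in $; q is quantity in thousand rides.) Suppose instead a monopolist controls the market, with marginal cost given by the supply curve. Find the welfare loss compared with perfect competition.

Competitive equilibrium: 239.75 − 0.046q = 168.6 + 0.049q → q* = 748.94737, p* = 205.29842.
Marginal revenue: MR = 239.75 − 0.092q. Set MR = MC: 239.75 − 0.092q = 168.6 + 0.049q → q_m = 504.60993.
Price p_m = 239.75 − 0.046·504.60993 = 216.53794; MC(q_m) = 168.6 + 0.049·504.60993 = 193.32589.
Competitive q* = 748.94737, so Δq = 244.33744; wedge = 216.53794 − 193.32589 = 23.21205.
Welfare loss = ½ × 244.33744 × 23.21205 = $2835.79 thousand.

$2835.79 thousand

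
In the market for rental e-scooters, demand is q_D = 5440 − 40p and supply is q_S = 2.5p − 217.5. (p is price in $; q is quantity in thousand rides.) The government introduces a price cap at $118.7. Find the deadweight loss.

$276.08 thousand

In inverse form: demand p = 136 − 0.025q, supply p = 87 + 0.4q.
Competitive equilibrium: 136 − 0.025q = 87 + 0.4q → q* = 115.2941, p* = 133.1176.
At the ceiling p = 118.7, quantity supplied = (118.7 − 87)/0.4 = 79.25.
Willingness to pay at q' = 79.25: 136 − 0.025·79.25 = 134.0188.
Δq = 115.2941 − 79.25 = 36.0441; wedge = 134.0188 − 118.7 = 15.3188.
Welfare loss = ½ × 36.0441 × 15.3188 = $276.08 thousand.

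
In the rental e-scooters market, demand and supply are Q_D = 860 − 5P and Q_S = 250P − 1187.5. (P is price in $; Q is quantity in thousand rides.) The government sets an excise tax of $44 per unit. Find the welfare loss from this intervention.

In inverse form: demand P = 172 − 0.2Q, supply P = 4.75 + 0.004Q.
Competitive equilibrium: 172 − 0.2Q = 4.75 + 0.004Q → Q* = 819.8529, P* = 8.0294.
With the tax, the buyer price exceeds the seller price by 44: (172 − 0.2Q) − (4.75 + 0.004Q) = 44 → Q' = 604.1667.
ΔQ = 819.8529 − 604.1667 = 215.6862; the wedge equals the tax, 44.
Welfare loss = ½ × 215.6862 × 44 = $4745.10 thousand.

$4745.10 thousand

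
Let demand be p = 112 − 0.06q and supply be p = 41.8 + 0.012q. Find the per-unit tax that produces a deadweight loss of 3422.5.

Competitive equilibrium: 112 − 0.06q = 41.8 + 0.012q → q* = 975, p* = 53.5.
A tax t gives Δq = t/0.072 and wedge t, so DWL = t²/0.144.
t²/0.144 = 3422.5 → t² = 492.84 → t = 22.2.

22.2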